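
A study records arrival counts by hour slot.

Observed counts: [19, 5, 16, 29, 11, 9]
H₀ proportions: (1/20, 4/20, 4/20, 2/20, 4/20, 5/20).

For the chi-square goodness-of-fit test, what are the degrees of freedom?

degrees of freedom = 5

df = k − 1 = 6 − 1 = 5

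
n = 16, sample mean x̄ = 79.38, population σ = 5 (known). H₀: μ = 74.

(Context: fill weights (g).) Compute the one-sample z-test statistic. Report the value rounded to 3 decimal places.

test statistic = 4.304

SE = σ/√n = 5/√16 = 1.2500
z = (x̄−μ₀)/SE = (79.38−74)/1.2500 = 4.3040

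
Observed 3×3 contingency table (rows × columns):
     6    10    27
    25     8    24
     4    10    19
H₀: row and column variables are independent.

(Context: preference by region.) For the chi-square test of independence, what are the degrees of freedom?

df = (r−1)(c−1) = (3−1)·(3−1) = 4

degrees of freedom = 4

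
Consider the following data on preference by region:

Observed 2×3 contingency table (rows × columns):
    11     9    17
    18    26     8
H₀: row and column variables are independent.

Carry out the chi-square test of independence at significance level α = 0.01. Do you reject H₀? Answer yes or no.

Row totals [37, 52], col totals [29, 35, 25], n=89
χ² = (11−12.06)²/12.06 + (9−14.55)²/14.55 + (17−10.39)²/10.39 + (18−16.94)²/16.94 + (26−20.45)²/20.45 + (8−14.61)²/14.61 = 10.9703
df = 2
p-value (upper-tail) = 0.00415
At α=0.01: p < α → reject H₀

reject H₀: yes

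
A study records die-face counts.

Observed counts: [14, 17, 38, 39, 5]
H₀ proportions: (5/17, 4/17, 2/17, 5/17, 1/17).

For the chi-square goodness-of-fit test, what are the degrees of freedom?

df = k − 1 = 5 − 1 = 4

degrees of freedom = 4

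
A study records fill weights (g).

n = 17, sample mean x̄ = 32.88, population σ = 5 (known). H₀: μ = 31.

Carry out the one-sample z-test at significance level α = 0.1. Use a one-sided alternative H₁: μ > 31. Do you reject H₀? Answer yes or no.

reject H₀: yes

SE = σ/√n = 5/√17 = 1.2127
z = (x̄−μ₀)/SE = (32.88−31)/1.2127 = 1.5503
p-value (one-sided, H₁ greater) = 0.06054
At α=0.1: p < α → reject H₀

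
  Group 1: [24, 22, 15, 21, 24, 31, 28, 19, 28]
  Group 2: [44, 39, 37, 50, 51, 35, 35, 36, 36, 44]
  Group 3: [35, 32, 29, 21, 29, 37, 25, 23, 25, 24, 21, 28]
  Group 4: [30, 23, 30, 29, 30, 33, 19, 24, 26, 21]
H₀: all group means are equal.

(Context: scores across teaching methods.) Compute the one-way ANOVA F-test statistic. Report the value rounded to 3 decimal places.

Group means [23.56, 40.70, 27.42, 26.50], grand mean 29.585
SSB = Σnᵢ(x̄ᵢ−x̄)² = 1714.212; SSW = ΣΣ(x−x̄ᵢ)² = 1029.739
MSB = 1714.212/3 = 571.4041; MSW = 1029.739/37 = 27.8308
F = MSB/MSW = 20.5314
df = (3, 37)

test statistic = 20.531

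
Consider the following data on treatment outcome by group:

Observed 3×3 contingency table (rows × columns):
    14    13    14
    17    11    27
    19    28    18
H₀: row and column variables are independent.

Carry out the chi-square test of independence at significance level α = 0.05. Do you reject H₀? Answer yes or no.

reject H₀: no

Row totals [41, 55, 65], col totals [50, 52, 59], n=161
χ² = (14−12.73)²/12.73 + (13−13.24)²/13.24 + (14−15.02)²/15.02 + (17−17.08)²/17.08 + (11−17.76)²/17.76 + (27−20.16)²/20.16 + (19−20.19)²/20.19 + (28−20.99)²/20.99 + (18−23.82)²/23.82 = 8.9306
df = 4
p-value (upper-tail) = 0.06286
At α=0.05: p ≥ α → fail to reject H₀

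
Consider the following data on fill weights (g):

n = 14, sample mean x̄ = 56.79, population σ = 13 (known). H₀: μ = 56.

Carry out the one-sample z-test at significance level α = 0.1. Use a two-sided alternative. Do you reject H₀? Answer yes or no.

SE = σ/√n = 13/√14 = 3.4744
z = (x̄−μ₀)/SE = (56.79−56)/3.4744 = 0.2274
p-value (two-sided) = 0.82013
At α=0.1: p ≥ α → fail to reject H₀

reject H₀: no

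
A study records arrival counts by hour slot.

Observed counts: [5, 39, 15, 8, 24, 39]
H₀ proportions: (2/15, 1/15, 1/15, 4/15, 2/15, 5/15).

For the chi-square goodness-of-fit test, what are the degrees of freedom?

df = k − 1 = 6 − 1 = 5

degrees of freedom = 5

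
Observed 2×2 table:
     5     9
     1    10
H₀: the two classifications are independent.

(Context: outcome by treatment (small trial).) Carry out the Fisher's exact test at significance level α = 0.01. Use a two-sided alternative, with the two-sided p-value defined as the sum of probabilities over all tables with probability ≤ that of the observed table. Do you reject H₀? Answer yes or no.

reject H₀: no

Margins: r₁=14, r₂=11, c₁=6, c₂=19, n=25
p_obs = C(14,5)·C(11,1)/C(25,6); sum pmf over tables with pmf ≤ p_obs
p-value (two-sided) = 0.18043
At α=0.01: p ≥ α → fail to reject H₀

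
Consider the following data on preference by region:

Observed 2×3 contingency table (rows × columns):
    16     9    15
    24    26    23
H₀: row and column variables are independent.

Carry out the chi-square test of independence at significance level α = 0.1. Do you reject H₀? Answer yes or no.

reject H₀: no

Row totals [40, 73], col totals [40, 35, 38], n=113
χ² = (16−14.16)²/14.16 + (9−12.39)²/12.39 + (15−13.45)²/13.45 + (24−25.84)²/25.84 + (26−22.61)²/22.61 + (23−24.55)²/24.55 = 2.0817
df = 2
p-value (upper-tail) = 0.35315
At α=0.1: p ≥ α → fail to reject H₀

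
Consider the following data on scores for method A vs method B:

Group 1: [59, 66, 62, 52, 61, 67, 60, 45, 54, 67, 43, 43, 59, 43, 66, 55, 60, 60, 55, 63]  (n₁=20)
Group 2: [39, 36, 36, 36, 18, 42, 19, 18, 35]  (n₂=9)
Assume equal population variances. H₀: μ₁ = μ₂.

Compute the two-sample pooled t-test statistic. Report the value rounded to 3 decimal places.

test statistic = 7.515

x̄₁=57.000, s₁=8.105, n₁=20
x̄₂=31.000, s₂=9.734, n₂=9
s_p² = [19·8.105² + 8·9.734²]/27 = 74.2963
SE = √(s_p²·(1/20+1/9)) = 3.4598
t = (57.000−31.000)/3.4598 = 7.5150
df = 27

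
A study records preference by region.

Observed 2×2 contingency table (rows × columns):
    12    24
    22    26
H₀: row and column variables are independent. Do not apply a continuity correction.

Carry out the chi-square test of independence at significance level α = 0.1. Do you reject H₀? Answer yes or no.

Row totals [36, 48], col totals [34, 50], n=84
χ² = (12−14.57)²/14.57 + (24−21.43)²/21.43 + (22−19.43)²/19.43 + (26−28.57)²/28.57 = 1.3341
df = 1
p-value (upper-tail) = 0.24807
At α=0.1: p ≥ α → fail to reject H₀

reject H₀: no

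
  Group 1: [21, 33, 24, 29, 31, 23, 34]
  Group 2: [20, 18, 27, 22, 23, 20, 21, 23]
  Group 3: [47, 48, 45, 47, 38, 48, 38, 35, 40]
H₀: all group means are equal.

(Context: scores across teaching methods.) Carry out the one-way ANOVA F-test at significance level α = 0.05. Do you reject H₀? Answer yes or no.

reject H₀: yes

Group means [27.86, 21.75, 42.89], grand mean 31.458
SSB = Σnᵢ(x̄ᵢ−x̄)² = 2020.712; SSW = ΣΣ(x−x̄ᵢ)² = 421.246
MSB = 2020.712/2 = 1010.3562; MSW = 421.246/21 = 20.0593
F = MSB/MSW = 50.3684
df = (2, 21)
p-value (upper-tail) = 0.00000
At α=0.05: p < α → reject H₀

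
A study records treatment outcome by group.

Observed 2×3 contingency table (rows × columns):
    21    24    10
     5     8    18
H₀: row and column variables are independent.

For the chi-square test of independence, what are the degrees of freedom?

degrees of freedom = 2

df = (r−1)(c−1) = (2−1)·(3−1) = 2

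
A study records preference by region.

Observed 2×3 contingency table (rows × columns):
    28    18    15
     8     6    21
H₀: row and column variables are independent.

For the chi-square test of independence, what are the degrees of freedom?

df = (r−1)(c−1) = (2−1)·(3−1) = 2

degrees of freedom = 2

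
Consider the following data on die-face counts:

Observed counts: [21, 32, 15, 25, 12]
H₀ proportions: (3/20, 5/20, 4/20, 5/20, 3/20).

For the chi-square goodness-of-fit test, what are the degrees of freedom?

degrees of freedom = 4

df = k − 1 = 5 − 1 = 4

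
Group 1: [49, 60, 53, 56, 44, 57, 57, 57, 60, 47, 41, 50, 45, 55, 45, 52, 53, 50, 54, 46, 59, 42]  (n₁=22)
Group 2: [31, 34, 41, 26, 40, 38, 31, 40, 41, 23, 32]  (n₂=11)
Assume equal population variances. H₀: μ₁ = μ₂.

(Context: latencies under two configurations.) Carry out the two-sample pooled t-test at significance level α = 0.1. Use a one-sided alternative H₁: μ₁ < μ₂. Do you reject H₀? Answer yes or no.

x̄₁=51.455, s₁=5.926, n₁=22
x̄₂=34.273, s₂=6.262, n₂=11
s_p² = [21·5.926² + 10·6.262²]/31 = 36.4399
SE = √(s_p²·(1/22+1/11)) = 2.2291
t = (51.455−34.273)/2.2291 = 7.7078
df = 31
p-value (one-sided, H₁ less) = 1.00000
At α=0.1: p ≥ α → fail to reject H₀

reject H₀: no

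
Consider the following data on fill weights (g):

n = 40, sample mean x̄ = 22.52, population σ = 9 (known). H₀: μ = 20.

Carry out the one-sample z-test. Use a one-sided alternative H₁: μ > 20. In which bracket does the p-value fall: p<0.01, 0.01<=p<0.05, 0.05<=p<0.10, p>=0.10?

p-value bracket: 0.01<=p<0.05

SE = σ/√n = 9/√40 = 1.4230
z = (x̄−μ₀)/SE = (22.52−20)/1.4230 = 1.7709
p-value (one-sided, H₁ greater) = 0.03829
→ bracket: 0.01<=p<0.05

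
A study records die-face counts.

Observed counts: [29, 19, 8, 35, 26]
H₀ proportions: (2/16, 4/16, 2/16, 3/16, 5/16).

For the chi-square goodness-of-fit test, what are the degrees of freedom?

df = k − 1 = 5 − 1 = 4

degrees of freedom = 4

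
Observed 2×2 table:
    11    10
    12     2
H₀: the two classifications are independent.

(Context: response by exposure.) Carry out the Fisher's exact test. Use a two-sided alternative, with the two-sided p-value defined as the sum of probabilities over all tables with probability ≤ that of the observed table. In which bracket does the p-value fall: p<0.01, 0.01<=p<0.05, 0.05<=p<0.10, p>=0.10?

p-value bracket: 0.05<=p<0.10

Margins: r₁=21, r₂=14, c₁=23, c₂=12, n=35
p_obs = C(21,11)·C(14,12)/C(35,23); sum pmf over tables with pmf ≤ p_obs
p-value (two-sided) = 0.06973
→ bracket: 0.05<=p<0.10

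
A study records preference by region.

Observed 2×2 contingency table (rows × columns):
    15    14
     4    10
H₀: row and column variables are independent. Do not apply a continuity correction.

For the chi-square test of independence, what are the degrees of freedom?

df = (r−1)(c−1) = (2−1)·(2−1) = 1

degrees of freedom = 1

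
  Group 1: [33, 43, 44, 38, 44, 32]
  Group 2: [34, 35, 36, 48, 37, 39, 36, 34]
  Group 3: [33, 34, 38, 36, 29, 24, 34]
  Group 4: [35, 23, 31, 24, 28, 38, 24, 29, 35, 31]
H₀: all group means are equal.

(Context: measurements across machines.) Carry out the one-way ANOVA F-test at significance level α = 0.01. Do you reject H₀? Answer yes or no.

Group means [39.00, 37.38, 32.57, 29.80], grand mean 34.161
SSB = Σnᵢ(x̄ᵢ−x̄)² = 431.004; SSW = ΣΣ(x−x̄ᵢ)² = 673.189
MSB = 431.004/3 = 143.6681; MSW = 673.189/27 = 24.9329
F = MSB/MSW = 5.7622
df = (3, 27)
p-value (upper-tail) = 0.00351
At α=0.01: p < α → reject H₀

reject H₀: yes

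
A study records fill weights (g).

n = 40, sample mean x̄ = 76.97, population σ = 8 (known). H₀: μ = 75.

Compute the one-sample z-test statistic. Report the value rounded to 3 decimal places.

test statistic = 1.557

SE = σ/√n = 8/√40 = 1.2649
z = (x̄−μ₀)/SE = (76.97−75)/1.2649 = 1.5574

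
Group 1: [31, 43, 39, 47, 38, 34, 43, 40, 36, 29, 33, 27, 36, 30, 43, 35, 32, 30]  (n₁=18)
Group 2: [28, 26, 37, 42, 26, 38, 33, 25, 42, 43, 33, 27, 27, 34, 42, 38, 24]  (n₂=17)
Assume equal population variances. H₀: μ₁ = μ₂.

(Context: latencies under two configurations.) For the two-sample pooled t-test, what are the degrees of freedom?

degrees of freedom = 33

df = n₁ + n₂ − 2 = 18 + 17 − 2 = 33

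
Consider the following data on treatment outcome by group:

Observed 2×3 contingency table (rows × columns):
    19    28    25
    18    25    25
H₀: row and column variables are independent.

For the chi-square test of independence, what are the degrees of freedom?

degrees of freedom = 2

df = (r−1)(c−1) = (2−1)·(3−1) = 2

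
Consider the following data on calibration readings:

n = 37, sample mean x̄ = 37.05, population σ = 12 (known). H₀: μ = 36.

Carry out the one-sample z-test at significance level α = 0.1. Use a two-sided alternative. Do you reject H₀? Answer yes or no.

SE = σ/√n = 12/√37 = 1.9728
z = (x̄−μ₀)/SE = (37.05−36)/1.9728 = 0.5322
p-value (two-sided) = 0.59456
At α=0.1: p ≥ α → fail to reject H₀

reject H₀: no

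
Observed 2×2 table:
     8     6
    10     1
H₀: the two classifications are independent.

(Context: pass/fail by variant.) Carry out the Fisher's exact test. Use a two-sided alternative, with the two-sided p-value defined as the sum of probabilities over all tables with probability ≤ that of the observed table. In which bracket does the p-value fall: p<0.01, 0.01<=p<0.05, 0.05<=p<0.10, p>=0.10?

p-value bracket: 0.05<=p<0.10

Margins: r₁=14, r₂=11, c₁=18, c₂=7, n=25
p_obs = C(14,8)·C(11,10)/C(25,18); sum pmf over tables with pmf ≤ p_obs
p-value (two-sided) = 0.09000
→ bracket: 0.05<=p<0.10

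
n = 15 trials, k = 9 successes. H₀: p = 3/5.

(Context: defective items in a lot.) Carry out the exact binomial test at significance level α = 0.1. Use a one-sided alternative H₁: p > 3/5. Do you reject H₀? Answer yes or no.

reject H₀: no

Exact binomial: n=15, k=9, p₀=3/5=0.6000
P(X≥9) from Σ C(n,i)·p₀^i·(1−p₀)^(n−i)
p-value (one-sided, H₁ greater) = 0.60981
At α=0.1: p ≥ α → fail to reject H₀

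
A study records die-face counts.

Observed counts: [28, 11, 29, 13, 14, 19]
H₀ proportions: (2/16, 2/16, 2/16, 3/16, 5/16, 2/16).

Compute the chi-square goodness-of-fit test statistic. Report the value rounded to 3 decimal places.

n = 114; E_i = n·p_i = [14.25, 14.25, 14.25, 21.38, 35.62, 14.25]
χ² = (28−14.25)²/14.25 + (11−14.25)²/14.25 + (29−14.25)²/14.25 + (13−21.38)²/21.38 + (14−35.62)²/35.62 + (19−14.25)²/14.25 = 47.2678
df = 5

test statistic = 47.268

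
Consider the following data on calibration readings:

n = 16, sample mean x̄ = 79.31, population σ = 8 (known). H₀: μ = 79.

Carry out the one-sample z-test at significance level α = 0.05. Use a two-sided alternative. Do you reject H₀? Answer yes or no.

SE = σ/√n = 8/√16 = 2.0000
z = (x̄−μ₀)/SE = (79.31−79)/2.0000 = 0.1550
p-value (two-sided) = 0.87682
At α=0.05: p ≥ α → fail to reject H₀

reject H₀: no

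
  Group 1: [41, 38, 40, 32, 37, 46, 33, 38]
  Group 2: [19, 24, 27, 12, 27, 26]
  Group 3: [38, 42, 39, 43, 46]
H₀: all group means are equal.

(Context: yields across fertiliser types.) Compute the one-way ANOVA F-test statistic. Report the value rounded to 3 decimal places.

test statistic = 27.255

Group means [38.12, 22.50, 41.60], grand mean 34.105
SSB = Σnᵢ(x̄ᵢ−x̄)² = 1218.214; SSW = ΣΣ(x−x̄ᵢ)² = 357.575
MSB = 1218.214/2 = 609.1072; MSW = 357.575/16 = 22.3484
F = MSB/MSW = 27.2550
df = (2, 16)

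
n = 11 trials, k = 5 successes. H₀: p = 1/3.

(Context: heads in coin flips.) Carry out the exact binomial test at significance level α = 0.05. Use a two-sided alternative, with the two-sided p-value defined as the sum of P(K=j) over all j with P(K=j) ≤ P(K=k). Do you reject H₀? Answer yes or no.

Exact binomial: n=11, k=5, p₀=1/3=0.3333
P(X=j) = C(n,j)·p₀^j·(1−p₀)^(n−j); p = Σ P(X=j) over j with P(X=j) ≤ P(X=5)
p-value (two-sided) = 0.52311
At α=0.05: p ≥ α → fail to reject H₀

reject H₀: no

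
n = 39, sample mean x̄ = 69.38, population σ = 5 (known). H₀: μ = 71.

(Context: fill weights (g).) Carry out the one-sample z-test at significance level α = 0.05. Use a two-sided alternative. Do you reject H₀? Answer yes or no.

reject H₀: yes

SE = σ/√n = 5/√39 = 0.8006
z = (x̄−μ₀)/SE = (69.38−71)/0.8006 = -2.0234
p-value (two-sided) = 0.04303
At α=0.05: p < α → reject H₀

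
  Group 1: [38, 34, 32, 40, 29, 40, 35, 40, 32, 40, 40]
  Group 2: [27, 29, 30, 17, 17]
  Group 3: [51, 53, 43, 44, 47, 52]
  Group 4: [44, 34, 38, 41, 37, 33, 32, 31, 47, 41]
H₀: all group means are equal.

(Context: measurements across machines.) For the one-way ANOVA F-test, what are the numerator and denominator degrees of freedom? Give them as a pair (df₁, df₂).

degrees of freedom = [3, 28]

k = 4 groups, N = 32 total
df = (k−1, N−k) = (4−1, 32−4) = (3, 28)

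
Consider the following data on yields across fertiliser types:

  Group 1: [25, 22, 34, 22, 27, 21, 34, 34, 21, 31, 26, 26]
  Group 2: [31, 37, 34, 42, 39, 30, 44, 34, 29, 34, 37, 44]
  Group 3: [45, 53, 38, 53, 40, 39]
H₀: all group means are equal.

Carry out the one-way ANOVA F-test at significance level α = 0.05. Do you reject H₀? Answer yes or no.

Group means [26.92, 36.25, 44.67], grand mean 34.200
SSB = Σnᵢ(x̄ᵢ−x̄)² = 1344.300; SSW = ΣΣ(x−x̄ᵢ)² = 824.500
MSB = 1344.300/2 = 672.1500; MSW = 824.500/27 = 30.5370
F = MSB/MSW = 22.0110
df = (2, 27)
p-value (upper-tail) = 0.00000
At α=0.05: p < α → reject H₀

reject H₀: yes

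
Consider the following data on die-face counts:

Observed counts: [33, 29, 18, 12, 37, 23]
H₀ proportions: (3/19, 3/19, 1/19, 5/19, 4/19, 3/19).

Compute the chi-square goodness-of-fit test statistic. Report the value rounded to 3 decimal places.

n = 152; E_i = n·p_i = [24.00, 24.00, 8.00, 40.00, 32.00, 24.00]
χ² = (33−24.00)²/24.00 + (29−24.00)²/24.00 + (18−8.00)²/8.00 + (12−40.00)²/40.00 + (37−32.00)²/32.00 + (23−24.00)²/24.00 = 37.3396
df = 5

test statistic = 37.340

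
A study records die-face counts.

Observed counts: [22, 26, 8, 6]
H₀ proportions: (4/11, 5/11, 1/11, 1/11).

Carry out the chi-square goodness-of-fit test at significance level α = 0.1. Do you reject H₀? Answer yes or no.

n = 62; E_i = n·p_i = [22.55, 28.18, 5.64, 5.64]
χ² = (22−22.55)²/22.55 + (26−28.18)²/28.18 + (8−5.64)²/5.64 + (6−5.64)²/5.64 = 1.1968
df = 3
p-value (upper-tail) = 0.75378
At α=0.1: p ≥ α → fail to reject H₀

reject H₀: no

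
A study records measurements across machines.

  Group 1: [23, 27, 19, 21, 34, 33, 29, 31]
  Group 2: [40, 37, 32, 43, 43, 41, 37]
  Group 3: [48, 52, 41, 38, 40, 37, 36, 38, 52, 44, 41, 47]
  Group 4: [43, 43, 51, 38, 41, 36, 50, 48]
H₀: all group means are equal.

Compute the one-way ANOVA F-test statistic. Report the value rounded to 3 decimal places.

test statistic = 17.356

Group means [27.12, 39.00, 42.83, 43.75], grand mean 38.686
SSB = Σnᵢ(x̄ᵢ−x̄)² = 1481.501; SSW = ΣΣ(x−x̄ᵢ)² = 882.042
MSB = 1481.501/3 = 493.8337; MSW = 882.042/31 = 28.4530
F = MSB/MSW = 17.3561
df = (3, 31)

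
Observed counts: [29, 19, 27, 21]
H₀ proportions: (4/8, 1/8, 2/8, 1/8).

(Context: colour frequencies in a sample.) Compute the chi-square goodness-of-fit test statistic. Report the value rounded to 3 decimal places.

test statistic = 18.729

n = 96; E_i = n·p_i = [48.00, 12.00, 24.00, 12.00]
χ² = (29−48.00)²/48.00 + (19−12.00)²/12.00 + (27−24.00)²/24.00 + (21−12.00)²/12.00 = 18.7292
df = 3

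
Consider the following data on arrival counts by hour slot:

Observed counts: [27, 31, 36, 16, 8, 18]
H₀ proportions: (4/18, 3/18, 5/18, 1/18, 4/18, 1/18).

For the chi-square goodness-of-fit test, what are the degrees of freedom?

degrees of freedom = 5

df = k − 1 = 6 − 1 = 5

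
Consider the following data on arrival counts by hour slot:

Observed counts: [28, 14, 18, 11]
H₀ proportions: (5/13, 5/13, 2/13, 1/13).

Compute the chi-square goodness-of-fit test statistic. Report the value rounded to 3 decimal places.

n = 71; E_i = n·p_i = [27.31, 27.31, 10.92, 5.46]
χ² = (28−27.31)²/27.31 + (14−27.31)²/27.31 + (18−10.92)²/10.92 + (11−5.46)²/5.46 = 16.7042
df = 3

test statistic = 16.704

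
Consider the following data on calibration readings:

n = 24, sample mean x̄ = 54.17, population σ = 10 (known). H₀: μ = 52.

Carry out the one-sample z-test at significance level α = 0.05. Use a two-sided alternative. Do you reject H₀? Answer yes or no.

SE = σ/√n = 10/√24 = 2.0412
z = (x̄−μ₀)/SE = (54.17−52)/2.0412 = 1.0631
p-value (two-sided) = 0.28775
At α=0.05: p ≥ α → fail to reject H₀

reject H₀: no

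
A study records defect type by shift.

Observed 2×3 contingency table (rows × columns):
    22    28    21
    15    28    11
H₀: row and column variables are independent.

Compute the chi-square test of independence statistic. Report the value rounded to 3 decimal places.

test statistic = 2.178

Row totals [71, 54], col totals [37, 56, 32], n=125
χ² = (22−21.02)²/21.02 + (28−31.81)²/31.81 + (21−18.18)²/18.18 + (15−15.98)²/15.98 + (28−24.19)²/24.19 + (11−13.82)²/13.82 = 2.1776
df = 2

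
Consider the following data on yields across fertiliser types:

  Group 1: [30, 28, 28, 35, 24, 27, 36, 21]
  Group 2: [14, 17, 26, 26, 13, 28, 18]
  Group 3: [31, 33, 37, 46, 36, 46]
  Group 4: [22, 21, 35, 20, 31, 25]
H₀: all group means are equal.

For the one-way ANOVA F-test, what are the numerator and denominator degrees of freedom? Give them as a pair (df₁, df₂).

degrees of freedom = [3, 23]

k = 4 groups, N = 27 total
df = (k−1, N−k) = (4−1, 27−4) = (3, 23)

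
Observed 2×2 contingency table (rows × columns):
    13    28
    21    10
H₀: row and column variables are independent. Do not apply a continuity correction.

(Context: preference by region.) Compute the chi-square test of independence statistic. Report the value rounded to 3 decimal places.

Row totals [41, 31], col totals [34, 38], n=72
χ² = (13−19.36)²/19.36 + (28−21.64)²/21.64 + (21−14.64)²/14.64 + (10−16.36)²/16.36 = 9.1972
df = 1

test statistic = 9.197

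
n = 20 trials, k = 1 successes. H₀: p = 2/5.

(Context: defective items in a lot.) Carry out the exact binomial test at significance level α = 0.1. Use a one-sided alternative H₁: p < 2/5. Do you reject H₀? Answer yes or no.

reject H₀: yes

Exact binomial: n=20, k=1, p₀=2/5=0.4000
P(X≤1) from Σ C(n,i)·p₀^i·(1−p₀)^(n−i)
p-value (one-sided, H₁ less) = 0.00052
At α=0.1: p < α → reject H₀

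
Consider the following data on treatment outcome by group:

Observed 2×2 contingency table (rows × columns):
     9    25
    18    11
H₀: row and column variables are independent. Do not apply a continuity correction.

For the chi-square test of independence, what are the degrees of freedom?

degrees of freedom = 1

df = (r−1)(c−1) = (2−1)·(2−1) = 1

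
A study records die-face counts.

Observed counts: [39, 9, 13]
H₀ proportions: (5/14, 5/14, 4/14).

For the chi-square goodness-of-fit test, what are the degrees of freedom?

degrees of freedom = 2

df = k − 1 = 3 − 1 = 2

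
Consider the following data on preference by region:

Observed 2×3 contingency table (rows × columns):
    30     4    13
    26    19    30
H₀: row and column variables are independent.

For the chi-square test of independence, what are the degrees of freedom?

df = (r−1)(c−1) = (2−1)·(3−1) = 2

degrees of freedom = 2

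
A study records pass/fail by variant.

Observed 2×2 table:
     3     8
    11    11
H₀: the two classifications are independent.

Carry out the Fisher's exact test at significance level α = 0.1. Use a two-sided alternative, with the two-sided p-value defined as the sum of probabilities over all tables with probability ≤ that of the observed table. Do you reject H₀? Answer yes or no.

Margins: r₁=11, r₂=22, c₁=14, c₂=19, n=33
p_obs = C(11,3)·C(22,11)/C(33,14); sum pmf over tables with pmf ≤ p_obs
p-value (two-sided) = 0.27830
At α=0.1: p ≥ α → fail to reject H₀

reject H₀: no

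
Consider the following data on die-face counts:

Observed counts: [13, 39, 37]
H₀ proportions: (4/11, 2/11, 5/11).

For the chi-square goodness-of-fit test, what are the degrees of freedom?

df = k − 1 = 3 − 1 = 2

degrees of freedom = 2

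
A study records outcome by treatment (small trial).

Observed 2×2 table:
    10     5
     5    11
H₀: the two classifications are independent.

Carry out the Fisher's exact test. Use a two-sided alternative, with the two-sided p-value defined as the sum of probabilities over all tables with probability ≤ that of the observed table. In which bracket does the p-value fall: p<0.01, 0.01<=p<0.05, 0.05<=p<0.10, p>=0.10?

Margins: r₁=15, r₂=16, c₁=15, c₂=16, n=31
p_obs = C(15,10)·C(16,5)/C(31,15); sum pmf over tables with pmf ≤ p_obs
p-value (two-sided) = 0.07560
→ bracket: 0.05<=p<0.10

p-value bracket: 0.05<=p<0.10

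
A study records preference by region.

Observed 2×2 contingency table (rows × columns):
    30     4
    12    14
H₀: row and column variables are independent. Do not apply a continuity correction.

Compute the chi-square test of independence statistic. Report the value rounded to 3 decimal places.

test statistic = 12.424

Row totals [34, 26], col totals [42, 18], n=60
χ² = (30−23.80)²/23.80 + (4−10.20)²/10.20 + (12−18.20)²/18.20 + (14−7.80)²/7.80 = 12.4240
df = 1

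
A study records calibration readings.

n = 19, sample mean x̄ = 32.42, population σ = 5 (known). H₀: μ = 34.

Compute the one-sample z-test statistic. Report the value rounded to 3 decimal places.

SE = σ/√n = 5/√19 = 1.1471
z = (x̄−μ₀)/SE = (32.42−34)/1.1471 = -1.3774

test statistic = -1.377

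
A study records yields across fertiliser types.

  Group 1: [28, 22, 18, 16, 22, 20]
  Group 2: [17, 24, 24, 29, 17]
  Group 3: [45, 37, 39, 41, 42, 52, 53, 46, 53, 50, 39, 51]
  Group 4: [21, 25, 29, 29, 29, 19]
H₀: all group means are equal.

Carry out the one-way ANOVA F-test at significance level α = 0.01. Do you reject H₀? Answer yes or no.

reject H₀: yes

Group means [21.00, 22.20, 45.67, 25.33], grand mean 32.310
SSB = Σnᵢ(x̄ᵢ−x̄)² = 3711.407; SSW = ΣΣ(x−x̄ᵢ)² = 686.800
MSB = 3711.407/3 = 1237.1356; MSW = 686.800/25 = 27.4720
F = MSB/MSW = 45.0326
df = (3, 25)
p-value (upper-tail) = 0.00000
At α=0.01: p < α → reject H₀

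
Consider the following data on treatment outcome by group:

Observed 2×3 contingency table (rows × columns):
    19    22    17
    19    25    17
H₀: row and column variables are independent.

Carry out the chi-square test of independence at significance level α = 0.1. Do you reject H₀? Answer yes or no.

reject H₀: no

Row totals [58, 61], col totals [38, 47, 34], n=119
χ² = (19−18.52)²/18.52 + (22−22.91)²/22.91 + (17−16.57)²/16.57 + (19−19.48)²/19.48 + (25−24.09)²/24.09 + (17−17.43)²/17.43 = 0.1159
df = 2
p-value (upper-tail) = 0.94368
At α=0.1: p ≥ α → fail to reject H₀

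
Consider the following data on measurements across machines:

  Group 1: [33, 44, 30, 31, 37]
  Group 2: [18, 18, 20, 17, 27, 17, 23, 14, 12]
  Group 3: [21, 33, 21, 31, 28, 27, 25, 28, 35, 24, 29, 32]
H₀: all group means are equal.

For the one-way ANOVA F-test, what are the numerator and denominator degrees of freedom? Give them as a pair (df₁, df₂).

k = 3 groups, N = 26 total
df = (k−1, N−k) = (3−1, 26−3) = (2, 23)

degrees of freedom = [2, 23]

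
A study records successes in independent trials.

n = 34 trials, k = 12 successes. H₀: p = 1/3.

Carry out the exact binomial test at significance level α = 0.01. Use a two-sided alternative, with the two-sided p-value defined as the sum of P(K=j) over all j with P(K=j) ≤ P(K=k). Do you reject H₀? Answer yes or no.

reject H₀: no

Exact binomial: n=34, k=12, p₀=1/3=0.3333
P(X=j) = C(n,j)·p₀^j·(1−p₀)^(n−j); p = Σ P(X=j) over j with P(X=j) ≤ P(X=12)
p-value (two-sided) = 0.85609
At α=0.01: p ≥ α → fail to reject H₀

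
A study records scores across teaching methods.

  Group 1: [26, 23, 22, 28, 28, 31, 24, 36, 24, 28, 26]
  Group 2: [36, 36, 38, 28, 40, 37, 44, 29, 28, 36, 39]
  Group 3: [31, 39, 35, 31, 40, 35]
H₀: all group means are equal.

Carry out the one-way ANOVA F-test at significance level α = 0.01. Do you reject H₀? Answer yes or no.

reject H₀: yes

Group means [26.91, 35.55, 35.17], grand mean 32.071
SSB = Σnᵢ(x̄ᵢ−x̄)² = 483.387; SSW = ΣΣ(x−x̄ᵢ)² = 502.470
MSB = 483.387/2 = 241.6937; MSW = 502.470/25 = 20.0988
F = MSB/MSW = 12.0253
df = (2, 25)
p-value (upper-tail) = 0.00022
At α=0.01: p < α → reject H₀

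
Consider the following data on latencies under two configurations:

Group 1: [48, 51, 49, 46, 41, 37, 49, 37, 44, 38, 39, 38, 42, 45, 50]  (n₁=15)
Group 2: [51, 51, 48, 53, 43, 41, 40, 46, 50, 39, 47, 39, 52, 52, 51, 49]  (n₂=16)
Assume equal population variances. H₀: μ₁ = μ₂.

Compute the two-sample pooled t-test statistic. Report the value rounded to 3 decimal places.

x̄₁=43.600, s₁=5.082, n₁=15
x̄₂=47.000, s₂=5.020, n₂=16
s_p² = [14·5.082² + 15·5.020²]/29 = 25.5034
SE = √(s_p²·(1/15+1/16)) = 1.8150
t = (43.600−47.000)/1.8150 = -1.8733
df = 29

test statistic = -1.873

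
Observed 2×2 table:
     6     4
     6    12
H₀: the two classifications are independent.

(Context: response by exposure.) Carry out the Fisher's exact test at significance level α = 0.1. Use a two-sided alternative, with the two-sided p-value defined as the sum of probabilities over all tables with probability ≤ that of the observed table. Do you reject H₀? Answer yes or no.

Margins: r₁=10, r₂=18, c₁=12, c₂=16, n=28
p_obs = C(10,6)·C(18,6)/C(28,12); sum pmf over tables with pmf ≤ p_obs
p-value (two-sided) = 0.24254
At α=0.1: p ≥ α → fail to reject H₀

reject H₀: no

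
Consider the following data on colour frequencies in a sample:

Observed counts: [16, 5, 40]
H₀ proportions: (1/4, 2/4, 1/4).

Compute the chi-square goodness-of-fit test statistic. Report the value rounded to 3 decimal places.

test statistic = 61.525

n = 61; E_i = n·p_i = [15.25, 30.50, 15.25]
χ² = (16−15.25)²/15.25 + (5−30.50)²/30.50 + (40−15.25)²/15.25 = 61.5246
df = 2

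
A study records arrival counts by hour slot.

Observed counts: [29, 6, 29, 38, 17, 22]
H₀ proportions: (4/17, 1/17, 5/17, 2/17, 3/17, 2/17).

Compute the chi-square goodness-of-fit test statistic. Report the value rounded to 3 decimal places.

n = 141; E_i = n·p_i = [33.18, 8.29, 41.47, 16.59, 24.88, 16.59]
χ² = (29−33.18)²/33.18 + (6−8.29)²/8.29 + (29−41.47)²/41.47 + (38−16.59)²/16.59 + (17−24.88)²/24.88 + (22−16.59)²/16.59 = 36.8108
df = 5

test statistic = 36.811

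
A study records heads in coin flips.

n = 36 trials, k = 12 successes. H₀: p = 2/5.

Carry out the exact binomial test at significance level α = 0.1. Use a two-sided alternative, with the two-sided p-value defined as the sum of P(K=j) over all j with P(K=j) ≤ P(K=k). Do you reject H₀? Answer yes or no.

reject H₀: no

Exact binomial: n=36, k=12, p₀=2/5=0.4000
P(X=j) = C(n,j)·p₀^j·(1−p₀)^(n−j); p = Σ P(X=j) over j with P(X=j) ≤ P(X=12)
p-value (two-sided) = 0.49750
At α=0.1: p ≥ α → fail to reject H₀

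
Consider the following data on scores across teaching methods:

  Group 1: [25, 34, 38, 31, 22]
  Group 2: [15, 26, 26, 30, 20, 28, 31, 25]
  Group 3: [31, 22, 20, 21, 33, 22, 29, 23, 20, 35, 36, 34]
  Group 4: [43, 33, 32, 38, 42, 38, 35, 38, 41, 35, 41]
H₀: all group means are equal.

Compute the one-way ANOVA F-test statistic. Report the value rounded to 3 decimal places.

Group means [30.00, 25.12, 27.17, 37.82], grand mean 30.361
SSB = Σnᵢ(x̄ᵢ−x̄)² = 954.128; SSW = ΣΣ(x−x̄ᵢ)² = 954.178
MSB = 954.128/3 = 318.0425; MSW = 954.178/32 = 29.8181
F = MSB/MSW = 10.6661
df = (3, 32)

test statistic = 10.666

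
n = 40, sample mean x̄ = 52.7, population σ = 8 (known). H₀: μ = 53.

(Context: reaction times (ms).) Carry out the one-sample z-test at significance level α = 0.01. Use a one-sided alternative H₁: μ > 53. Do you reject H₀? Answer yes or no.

SE = σ/√n = 8/√40 = 1.2649
z = (x̄−μ₀)/SE = (52.7−53)/1.2649 = -0.2372
p-value (one-sided, H₁ greater) = 0.59374
At α=0.01: p ≥ α → fail to reject H₀

reject H₀: no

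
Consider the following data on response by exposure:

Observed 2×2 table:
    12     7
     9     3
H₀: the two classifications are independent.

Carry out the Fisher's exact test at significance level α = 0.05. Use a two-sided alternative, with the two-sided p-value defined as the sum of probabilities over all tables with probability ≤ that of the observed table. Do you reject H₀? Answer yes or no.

reject H₀: no

Margins: r₁=19, r₂=12, c₁=21, c₂=10, n=31
p_obs = C(19,12)·C(12,9)/C(31,21); sum pmf over tables with pmf ≤ p_obs
p-value (two-sided) = 0.69719
At α=0.05: p ≥ α → fail to reject H₀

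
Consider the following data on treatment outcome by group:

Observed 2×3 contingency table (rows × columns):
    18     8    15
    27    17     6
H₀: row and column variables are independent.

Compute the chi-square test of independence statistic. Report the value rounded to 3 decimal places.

Row totals [41, 50], col totals [45, 25, 21], n=91
χ² = (18−20.27)²/20.27 + (8−11.26)²/11.26 + (15−9.46)²/9.46 + (27−24.73)²/24.73 + (17−13.74)²/13.74 + (6−11.54)²/11.54 = 8.0861
df = 2

test statistic = 8.086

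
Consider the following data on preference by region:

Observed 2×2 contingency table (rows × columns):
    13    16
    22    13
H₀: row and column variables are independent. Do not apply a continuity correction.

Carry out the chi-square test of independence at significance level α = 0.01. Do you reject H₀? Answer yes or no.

Row totals [29, 35], col totals [35, 29], n=64
χ² = (13−15.86)²/15.86 + (16−13.14)²/13.14 + (22−19.14)²/19.14 + (13−15.86)²/15.86 = 2.0804
df = 1
p-value (upper-tail) = 0.14920
At α=0.01: p ≥ α → fail to reject H₀

reject H₀: no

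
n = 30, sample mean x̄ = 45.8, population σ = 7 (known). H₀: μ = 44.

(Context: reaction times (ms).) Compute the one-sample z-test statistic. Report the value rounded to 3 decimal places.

test statistic = 1.408

SE = σ/√n = 7/√30 = 1.2780
z = (x̄−μ₀)/SE = (45.8−44)/1.2780 = 1.4084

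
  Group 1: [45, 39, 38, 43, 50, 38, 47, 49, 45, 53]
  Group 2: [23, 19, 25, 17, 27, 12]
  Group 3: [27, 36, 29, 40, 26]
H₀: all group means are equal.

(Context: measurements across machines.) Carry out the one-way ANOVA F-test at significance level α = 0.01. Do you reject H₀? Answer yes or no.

Group means [44.70, 20.50, 31.60], grand mean 34.667
SSB = Σnᵢ(x̄ᵢ−x̄)² = 2257.867; SSW = ΣΣ(x−x̄ᵢ)² = 550.800
MSB = 2257.867/2 = 1128.9333; MSW = 550.800/18 = 30.6000
F = MSB/MSW = 36.8932
df = (2, 18)
p-value (upper-tail) = 0.00000
At α=0.01: p < α → reject H₀

reject H₀: yes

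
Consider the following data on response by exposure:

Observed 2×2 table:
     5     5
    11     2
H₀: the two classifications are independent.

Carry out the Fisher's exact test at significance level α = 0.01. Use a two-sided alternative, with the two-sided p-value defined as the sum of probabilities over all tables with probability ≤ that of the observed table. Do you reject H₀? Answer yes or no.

reject H₀: no

Margins: r₁=10, r₂=13, c₁=16, c₂=7, n=23
p_obs = C(10,5)·C(13,11)/C(23,16); sum pmf over tables with pmf ≤ p_obs
p-value (two-sided) = 0.16880
At α=0.01: p ≥ α → fail to reject H₀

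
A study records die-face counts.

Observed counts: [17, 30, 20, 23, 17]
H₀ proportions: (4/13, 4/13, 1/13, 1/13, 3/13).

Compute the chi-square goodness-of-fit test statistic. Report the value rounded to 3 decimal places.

test statistic = 53.688

n = 107; E_i = n·p_i = [32.92, 32.92, 8.23, 8.23, 24.69]
χ² = (17−32.92)²/32.92 + (30−32.92)²/32.92 + (20−8.23)²/8.23 + (23−8.23)²/8.23 + (17−24.69)²/24.69 = 53.6877
df = 4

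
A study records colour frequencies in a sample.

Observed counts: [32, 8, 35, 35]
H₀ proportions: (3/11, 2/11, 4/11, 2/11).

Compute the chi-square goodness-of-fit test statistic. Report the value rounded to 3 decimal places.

n = 110; E_i = n·p_i = [30.00, 20.00, 40.00, 20.00]
χ² = (32−30.00)²/30.00 + (8−20.00)²/20.00 + (35−40.00)²/40.00 + (35−20.00)²/20.00 = 19.2083
df = 3

test statistic = 19.208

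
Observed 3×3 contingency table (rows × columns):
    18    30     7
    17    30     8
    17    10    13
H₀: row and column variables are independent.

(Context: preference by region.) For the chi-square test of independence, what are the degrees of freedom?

df = (r−1)(c−1) = (3−1)·(3−1) = 4

degrees of freedom = 4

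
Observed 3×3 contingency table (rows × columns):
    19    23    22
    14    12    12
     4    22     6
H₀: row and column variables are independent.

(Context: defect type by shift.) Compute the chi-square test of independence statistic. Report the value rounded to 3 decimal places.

Row totals [64, 38, 32], col totals [37, 57, 40], n=134
χ² = (19−17.67)²/17.67 + (23−27.22)²/27.22 + (22−19.10)²/19.10 + (14−10.49)²/10.49 + (12−16.16)²/16.16 + (12−11.34)²/11.34 + (4−8.84)²/8.84 + (22−13.61)²/13.61 + (6−9.55)²/9.55 = 12.6139
df = 4

test statistic = 12.614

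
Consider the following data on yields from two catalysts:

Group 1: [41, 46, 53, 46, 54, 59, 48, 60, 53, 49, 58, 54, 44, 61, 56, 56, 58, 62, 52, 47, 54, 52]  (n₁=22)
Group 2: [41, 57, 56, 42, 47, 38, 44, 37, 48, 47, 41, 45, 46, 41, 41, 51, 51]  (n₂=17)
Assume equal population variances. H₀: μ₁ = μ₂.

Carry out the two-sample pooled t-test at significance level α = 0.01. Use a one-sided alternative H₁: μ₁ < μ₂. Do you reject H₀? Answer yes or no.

reject H₀: no

x̄₁=52.864, s₁=5.784, n₁=22
x̄₂=45.471, s₂=5.800, n₂=17
s_p² = [21·5.784² + 16·5.800²]/37 = 33.5358
SE = √(s_p²·(1/22+1/17)) = 1.8700
t = (52.864−45.471)/1.8700 = 3.9534
df = 37
p-value (one-sided, H₁ less) = 0.99983
At α=0.01: p ≥ α → fail to reject H₀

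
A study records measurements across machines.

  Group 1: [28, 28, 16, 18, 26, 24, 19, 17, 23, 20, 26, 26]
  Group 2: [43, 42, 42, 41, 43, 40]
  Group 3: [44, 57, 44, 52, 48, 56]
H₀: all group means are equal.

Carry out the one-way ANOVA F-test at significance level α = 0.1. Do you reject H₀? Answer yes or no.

reject H₀: yes

Group means [22.58, 41.83, 50.17], grand mean 34.292
SSB = Σnᵢ(x̄ᵢ−x̄)² = 3498.375; SSW = ΣΣ(x−x̄ᵢ)² = 382.583
MSB = 3498.375/2 = 1749.1875; MSW = 382.583/21 = 18.2183
F = MSB/MSW = 96.0129
df = (2, 21)
p-value (upper-tail) = 0.00000
At α=0.1: p < α → reject H₀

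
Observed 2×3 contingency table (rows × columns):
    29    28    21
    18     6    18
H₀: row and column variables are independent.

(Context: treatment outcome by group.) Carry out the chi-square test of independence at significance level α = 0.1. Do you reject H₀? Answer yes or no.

reject H₀: yes

Row totals [78, 42], col totals [47, 34, 39], n=120
χ² = (29−30.55)²/30.55 + (28−22.10)²/22.10 + (21−25.35)²/25.35 + (18−16.45)²/16.45 + (6−11.90)²/11.90 + (18−13.65)²/13.65 = 6.8577
df = 2
p-value (upper-tail) = 0.03242
At α=0.1: p < α → reject H₀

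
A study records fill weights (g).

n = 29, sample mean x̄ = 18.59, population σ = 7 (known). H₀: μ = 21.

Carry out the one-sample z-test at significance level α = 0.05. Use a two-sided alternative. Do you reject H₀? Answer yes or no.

reject H₀: no

SE = σ/√n = 7/√29 = 1.2999
z = (x̄−μ₀)/SE = (18.59−21)/1.2999 = -1.8540
p-value (two-sided) = 0.06373
At α=0.05: p ≥ α → fail to reject H₀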